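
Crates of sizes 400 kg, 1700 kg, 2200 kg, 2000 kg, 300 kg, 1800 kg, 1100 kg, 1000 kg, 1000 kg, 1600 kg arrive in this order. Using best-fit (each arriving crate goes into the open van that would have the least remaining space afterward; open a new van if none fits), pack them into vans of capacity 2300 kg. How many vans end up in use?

7

  400 → van 1 (new)  [load 400/2300]
  1700 → van 1  [load 2100/2300]
  2200 → van 2 (new)  [load 2200/2300]
  2000 → van 3 (new)  [load 2000/2300]
  300 → van 3  [load 2300/2300]
  1800 → van 4 (new)  [load 1800/2300]
  1100 → van 5 (new)  [load 1100/2300]
  1000 → van 5  [load 2100/2300]
  1000 → van 6 (new)  [load 1000/2300]
  1600 → van 7 (new)  [load 1600/2300]
7 vans opened.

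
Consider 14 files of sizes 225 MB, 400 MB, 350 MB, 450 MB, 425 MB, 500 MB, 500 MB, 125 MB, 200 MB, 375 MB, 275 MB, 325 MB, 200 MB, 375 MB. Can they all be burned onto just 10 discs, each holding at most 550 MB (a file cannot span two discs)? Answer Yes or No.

A valid assignment using 10 discs:
  disc 1: 500 = 500
  disc 2: 500 = 500
  disc 3: 450 = 450
  disc 4: 425 + 125 = 550
  disc 5: 400 = 400
  disc 6: 375 = 375
  disc 7: 375 = 375
  disc 8: 350 + 200 = 550
  disc 9: 325 + 225 = 550
  disc 10: 275 + 200 = 475
Every load is within 550 MB, so 10 discs suffice.

Yes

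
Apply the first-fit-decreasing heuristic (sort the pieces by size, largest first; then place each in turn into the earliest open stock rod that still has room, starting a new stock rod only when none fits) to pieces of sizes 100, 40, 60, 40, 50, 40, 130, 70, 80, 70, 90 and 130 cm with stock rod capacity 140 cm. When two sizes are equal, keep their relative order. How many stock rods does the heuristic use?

7

Sorted descending: 130, 130, 100, 90, 80, 70, 70, 60, 50, 40, 40, 40.
  130 → stock rod 1 (new)  [load 130/140]
  130 → stock rod 2 (new)  [load 130/140]
  100 → stock rod 3 (new)  [load 100/140]
  90 → stock rod 4 (new)  [load 90/140]
  80 → stock rod 5 (new)  [load 80/140]
  70 → stock rod 6 (new)  [load 70/140]
  70 → stock rod 6  [load 140/140]
  60 → stock rod 5  [load 140/140]
  50 → stock rod 4  [load 140/140]
  40 → stock rod 3  [load 140/140]
  40 → stock rod 7 (new)  [load 40/140]
  40 → stock rod 7  [load 80/140]
7 stock rods opened.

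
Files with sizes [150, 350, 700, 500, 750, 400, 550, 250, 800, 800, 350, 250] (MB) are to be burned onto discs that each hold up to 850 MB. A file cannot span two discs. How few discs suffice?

Total = 800 + 800 + 750 + 700 + 550 + 500 + 400 + 350 + 350 + 250 + 250 + 150 = 5850 MB.
Lower bound: ⌈5850/850⌉ = 7 discs.
A packing using 8 discs:
  disc 1: 800 = 800
  disc 2: 800 = 800
  disc 3: 750 = 750
  disc 4: 700 + 150 = 850
  disc 5: 550 + 250 = 800
  disc 6: 500 + 350 = 850
  disc 7: 400 + 350 = 750
  disc 8: 250 = 250
No arrangement into 7 discs stays within capacity, so 8 is optimal.

8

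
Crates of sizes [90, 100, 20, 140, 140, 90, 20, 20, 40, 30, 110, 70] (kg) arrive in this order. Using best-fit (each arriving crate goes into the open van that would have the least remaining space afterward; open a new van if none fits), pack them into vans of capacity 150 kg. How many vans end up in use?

  90 → van 1 (new)  [load 90/150]
  100 → van 2 (new)  [load 100/150]
  20 → van 2  [load 120/150]
  140 → van 3 (new)  [load 140/150]
  140 → van 4 (new)  [load 140/150]
  90 → van 5 (new)  [load 90/150]
  20 → van 2  [load 140/150]
  20 → van 1  [load 110/150]
  40 → van 1  [load 150/150]
  30 → van 5  [load 120/150]
  110 → van 6 (new)  [load 110/150]
  70 → van 7 (new)  [load 70/150]
7 vans opened.

7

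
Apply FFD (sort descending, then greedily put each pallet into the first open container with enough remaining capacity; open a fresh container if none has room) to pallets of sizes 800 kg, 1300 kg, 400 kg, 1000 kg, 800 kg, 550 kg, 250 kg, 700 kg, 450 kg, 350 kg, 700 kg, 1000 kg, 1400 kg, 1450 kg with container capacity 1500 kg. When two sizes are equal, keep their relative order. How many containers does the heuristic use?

Sorted descending: 1450, 1400, 1300, 1000, 1000, 800, 800, 700, 700, 550, 450, 400, 350, 250.
  1450 → container 1 (new)  [load 1450/1500]
  1400 → container 2 (new)  [load 1400/1500]
  1300 → container 3 (new)  [load 1300/1500]
  1000 → container 4 (new)  [load 1000/1500]
  1000 → container 5 (new)  [load 1000/1500]
  800 → container 6 (new)  [load 800/1500]
  800 → container 7 (new)  [load 800/1500]
  700 → container 6  [load 1500/1500]
  700 → container 7  [load 1500/1500]
  550 → container 8 (new)  [load 550/1500]
  450 → container 4  [load 1450/1500]
  400 → container 5  [load 1400/1500]
  350 → container 8  [load 900/1500]
  250 → container 8  [load 1150/1500]
8 containers opened.

8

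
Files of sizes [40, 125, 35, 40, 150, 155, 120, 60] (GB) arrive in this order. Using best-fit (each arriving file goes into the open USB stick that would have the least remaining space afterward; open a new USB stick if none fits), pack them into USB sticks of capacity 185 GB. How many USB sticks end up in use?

  40 → USB stick 1 (new)  [load 40/185]
  125 → USB stick 1  [load 165/185]
  35 → USB stick 2 (new)  [load 35/185]
  40 → USB stick 2  [load 75/185]
  150 → USB stick 3 (new)  [load 150/185]
  155 → USB stick 4 (new)  [load 155/185]
  120 → USB stick 5 (new)  [load 120/185]
  60 → USB stick 5  [load 180/185]
5 USB sticks opened.

5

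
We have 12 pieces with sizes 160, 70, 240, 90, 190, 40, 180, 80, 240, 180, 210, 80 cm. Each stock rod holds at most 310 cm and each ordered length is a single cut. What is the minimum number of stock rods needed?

7

Total = 240 + 240 + 210 + 190 + 180 + 180 + 160 + 90 + 80 + 80 + 70 + 40 = 1760 cm.
Lower bound: ⌈1760/310⌉ = 6 stock rods.
Also, 7 pieces each exceed 155 cm, and no two of those can share a stock rod, so at least 7 stock rods are needed.
A packing using 7 stock rods:
  stock rod 1: 240 + 70 = 310
  stock rod 2: 240 + 40 = 280
  stock rod 3: 210 + 90 = 300
  stock rod 4: 190 + 80 = 270
  stock rod 5: 180 + 80 = 260
  stock rod 6: 180 = 180
  stock rod 7: 160 = 160
This matches the lower bound, so 7 is optimal.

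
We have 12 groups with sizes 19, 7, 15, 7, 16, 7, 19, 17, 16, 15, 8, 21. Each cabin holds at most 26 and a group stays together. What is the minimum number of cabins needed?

Total = 21 + 19 + 19 + 17 + 16 + 16 + 15 + 15 + 8 + 7 + 7 + 7 = 167.
Lower bound: ⌈167/26⌉ = 7 cabins.
Also, 8 groups each exceed 13, and no two of those can share a cabin, so at least 8 cabins are needed.
A packing using 8 cabins:
  cabin 1: 21 = 21
  cabin 2: 19 + 7 = 26
  cabin 3: 19 + 7 = 26
  cabin 4: 17 + 8 = 25
  cabin 5: 16 + 7 = 23
  cabin 6: 16 = 16
  cabin 7: 15 = 15
  cabin 8: 15 = 15
This matches the lower bound, so 8 is optimal.

8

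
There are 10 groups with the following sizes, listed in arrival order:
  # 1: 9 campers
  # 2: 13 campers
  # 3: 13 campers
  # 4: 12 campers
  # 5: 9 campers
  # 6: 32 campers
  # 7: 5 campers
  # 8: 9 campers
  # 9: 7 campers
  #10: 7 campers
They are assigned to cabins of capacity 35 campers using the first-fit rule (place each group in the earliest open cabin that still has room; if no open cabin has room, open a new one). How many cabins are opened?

4

  9 → cabin 1 (new)  [load 9/35]
  13 → cabin 1  [load 22/35]
  13 → cabin 1  [load 35/35]
  12 → cabin 2 (new)  [load 12/35]
  9 → cabin 2  [load 21/35]
  32 → cabin 3 (new)  [load 32/35]
  5 → cabin 2  [load 26/35]
  9 → cabin 2  [load 35/35]
  7 → cabin 4 (new)  [load 7/35]
  7 → cabin 4  [load 14/35]
4 cabins opened.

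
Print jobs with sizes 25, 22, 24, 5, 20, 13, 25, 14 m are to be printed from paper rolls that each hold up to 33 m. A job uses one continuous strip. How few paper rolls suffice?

6

Total = 25 + 25 + 24 + 22 + 20 + 14 + 13 + 5 = 148 m.
Lower bound: ⌈148/33⌉ = 5 paper rolls.
A packing using 6 paper rolls:
  roll 1: 25 + 5 = 30
  roll 2: 25 = 25
  roll 3: 24 = 24
  roll 4: 22 = 22
  roll 5: 20 + 13 = 33
  roll 6: 14 = 14
No arrangement into 5 paper rolls stays within capacity, so 6 is optimal.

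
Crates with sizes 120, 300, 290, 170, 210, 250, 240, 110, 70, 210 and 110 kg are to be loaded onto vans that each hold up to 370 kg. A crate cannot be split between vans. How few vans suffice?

7

Total = 300 + 290 + 250 + 240 + 210 + 210 + 170 + 120 + 110 + 110 + 70 = 2080 kg.
Lower bound: ⌈2080/370⌉ = 6 vans.
A packing using 7 vans:
  van 1: 300 + 70 = 370
  van 2: 290 = 290
  van 3: 250 + 120 = 370
  van 4: 240 + 110 = 350
  van 5: 210 + 110 = 320
  van 6: 210 = 210
  van 7: 170 = 170
No arrangement into 6 vans stays within capacity, so 7 is optimal.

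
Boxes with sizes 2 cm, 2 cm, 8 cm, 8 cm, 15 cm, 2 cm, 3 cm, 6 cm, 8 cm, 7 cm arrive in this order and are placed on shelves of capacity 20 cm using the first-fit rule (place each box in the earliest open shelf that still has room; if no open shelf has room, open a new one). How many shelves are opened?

  2 → shelf 1 (new)  [load 2/20]
  2 → shelf 1  [load 4/20]
  8 → shelf 1  [load 12/20]
  8 → shelf 1  [load 20/20]
  15 → shelf 2 (new)  [load 15/20]
  2 → shelf 2  [load 17/20]
  3 → shelf 2  [load 20/20]
  6 → shelf 3 (new)  [load 6/20]
  8 → shelf 3  [load 14/20]
  7 → shelf 4 (new)  [load 7/20]
4 shelves opened.

4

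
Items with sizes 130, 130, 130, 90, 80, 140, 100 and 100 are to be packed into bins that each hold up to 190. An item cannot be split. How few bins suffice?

Total = 140 + 130 + 130 + 130 + 100 + 100 + 90 + 80 = 900.
Lower bound: ⌈900/190⌉ = 5 bins.
Also, 6 items each exceed 95, and no two of those can share a bin, so at least 6 bins are needed.
A packing using 6 bins:
  bin 1: 140 = 140
  bin 2: 130 = 130
  bin 3: 130 = 130
  bin 4: 130 = 130
  bin 5: 100 + 90 = 190
  bin 6: 100 + 80 = 180
This matches the lower bound, so 6 is optimal.

6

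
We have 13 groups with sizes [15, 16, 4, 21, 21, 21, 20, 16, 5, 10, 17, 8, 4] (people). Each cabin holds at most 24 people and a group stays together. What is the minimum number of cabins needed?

Total = 21 + 21 + 21 + 20 + 17 + 16 + 16 + 15 + 10 + 8 + 5 + 4 + 4 = 178 people.
Lower bound: ⌈178/24⌉ = 8 cabins.
A packing using 9 cabins:
  cabin 1: 21 = 21
  cabin 2: 21 = 21
  cabin 3: 21 = 21
  cabin 4: 20 + 4 = 24
  cabin 5: 17 + 5 = 22
  cabin 6: 16 + 8 = 24
  cabin 7: 16 + 4 = 20
  cabin 8: 15 = 15
  cabin 9: 10 = 10
No arrangement into 8 cabins stays within capacity, so 9 is optimal.

9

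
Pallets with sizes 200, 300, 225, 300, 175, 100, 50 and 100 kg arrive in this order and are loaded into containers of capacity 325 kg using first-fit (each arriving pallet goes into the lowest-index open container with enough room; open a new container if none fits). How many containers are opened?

5

  200 → container 1 (new)  [load 200/325]
  300 → container 2 (new)  [load 300/325]
  225 → container 3 (new)  [load 225/325]
  300 → container 4 (new)  [load 300/325]
  175 → container 5 (new)  [load 175/325]
  100 → container 1  [load 300/325]
  50 → container 3  [load 275/325]
  100 → container 5  [load 275/325]
5 containers opened.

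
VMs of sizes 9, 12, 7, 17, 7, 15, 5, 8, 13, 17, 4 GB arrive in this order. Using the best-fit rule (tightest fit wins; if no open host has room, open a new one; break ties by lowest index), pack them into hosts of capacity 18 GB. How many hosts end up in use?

7

  9 → host 1 (new)  [load 9/18]
  12 → host 2 (new)  [load 12/18]
  7 → host 1  [load 16/18]
  17 → host 3 (new)  [load 17/18]
  7 → host 4 (new)  [load 7/18]
  15 → host 5 (new)  [load 15/18]
  5 → host 2  [load 17/18]
  8 → host 4  [load 15/18]
  13 → host 6 (new)  [load 13/18]
  17 → host 7 (new)  [load 17/18]
  4 → host 6  [load 17/18]
7 hosts opened.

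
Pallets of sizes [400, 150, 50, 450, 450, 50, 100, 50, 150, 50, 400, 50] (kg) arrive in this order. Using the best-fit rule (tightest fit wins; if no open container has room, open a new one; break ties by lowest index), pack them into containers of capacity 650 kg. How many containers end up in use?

  400 → container 1 (new)  [load 400/650]
  150 → container 1  [load 550/650]
  50 → container 1  [load 600/650]
  450 → container 2 (new)  [load 450/650]
  450 → container 3 (new)  [load 450/650]
  50 → container 1  [load 650/650]
  100 → container 2  [load 550/650]
  50 → container 2  [load 600/650]
  150 → container 3  [load 600/650]
  50 → container 2  [load 650/650]
  400 → container 4 (new)  [load 400/650]
  50 → container 3  [load 650/650]
4 containers opened.

4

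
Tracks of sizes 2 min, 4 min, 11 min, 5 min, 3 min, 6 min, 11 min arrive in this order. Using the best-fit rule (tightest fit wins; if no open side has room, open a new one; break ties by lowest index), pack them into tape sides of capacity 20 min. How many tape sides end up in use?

  2 → side 1 (new)  [load 2/20]
  4 → side 1  [load 6/20]
  11 → side 1  [load 17/20]
  5 → side 2 (new)  [load 5/20]
  3 → side 1  [load 20/20]
  6 → side 2  [load 11/20]
  11 → side 3 (new)  [load 11/20]
3 tape sides opened.

3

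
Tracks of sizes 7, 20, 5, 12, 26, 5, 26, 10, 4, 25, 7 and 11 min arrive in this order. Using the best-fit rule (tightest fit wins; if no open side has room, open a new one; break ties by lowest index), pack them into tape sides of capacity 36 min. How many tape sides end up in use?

5

  7 → side 1 (new)  [load 7/36]
  20 → side 1  [load 27/36]
  5 → side 1  [load 32/36]
  12 → side 2 (new)  [load 12/36]
  26 → side 3 (new)  [load 26/36]
  5 → side 3  [load 31/36]
  26 → side 4 (new)  [load 26/36]
  10 → side 4  [load 36/36]
  4 → side 1  [load 36/36]
  25 → side 5 (new)  [load 25/36]
  7 → side 5  [load 32/36]
  11 → side 2  [load 23/36]
5 tape sides opened.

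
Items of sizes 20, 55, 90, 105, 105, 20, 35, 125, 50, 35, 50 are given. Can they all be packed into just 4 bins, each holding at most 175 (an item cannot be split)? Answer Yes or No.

A valid assignment using 4 bins:
  bin 1: 125 + 50 = 175
  bin 2: 105 + 50 + 20 = 175
  bin 3: 105 + 35 + 35 = 175
  bin 4: 90 + 55 + 20 = 165
Every load is within 175, so 4 bins suffice.

Yes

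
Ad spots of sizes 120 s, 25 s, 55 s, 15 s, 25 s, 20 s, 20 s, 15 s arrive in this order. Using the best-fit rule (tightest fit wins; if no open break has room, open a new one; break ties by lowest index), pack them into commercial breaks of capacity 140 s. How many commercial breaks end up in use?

3

  120 → break 1 (new)  [load 120/140]
  25 → break 2 (new)  [load 25/140]
  55 → break 2  [load 80/140]
  15 → break 1  [load 135/140]
  25 → break 2  [load 105/140]
  20 → break 2  [load 125/140]
  20 → break 3 (new)  [load 20/140]
  15 → break 2  [load 140/140]
3 commercial breaks opened.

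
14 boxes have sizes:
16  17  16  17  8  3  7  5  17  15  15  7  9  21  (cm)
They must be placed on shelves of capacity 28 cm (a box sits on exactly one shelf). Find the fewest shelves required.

Total = 21 + 17 + 17 + 17 + 16 + 16 + 15 + 15 + 9 + 8 + 7 + 7 + 5 + 3 = 173 cm.
Lower bound: ⌈173/28⌉ = 7 shelves.
Also, 8 boxes each exceed 14 cm, and no two of those can share a shelf, so at least 8 shelves are needed.
A packing using 8 shelves:
  shelf 1: 21 + 7 = 28
  shelf 2: 17 + 9 = 26
  shelf 3: 17 + 8 + 3 = 28
  shelf 4: 17 + 7 = 24
  shelf 5: 16 + 5 = 21
  shelf 6: 16 = 16
  shelf 7: 15 = 15
  shelf 8: 15 = 15
This matches the lower bound, so 8 is optimal.

8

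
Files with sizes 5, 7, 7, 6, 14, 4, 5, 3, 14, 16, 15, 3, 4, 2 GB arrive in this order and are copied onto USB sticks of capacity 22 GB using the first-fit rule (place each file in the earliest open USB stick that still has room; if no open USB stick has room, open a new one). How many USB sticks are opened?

  5 → USB stick 1 (new)  [load 5/22]
  7 → USB stick 1  [load 12/22]
  7 → USB stick 1  [load 19/22]
  6 → USB stick 2 (new)  [load 6/22]
  14 → USB stick 2  [load 20/22]
  4 → USB stick 3 (new)  [load 4/22]
  5 → USB stick 3  [load 9/22]
  3 → USB stick 1  [load 22/22]
  14 → USB stick 4 (new)  [load 14/22]
  16 → USB stick 5 (new)  [load 16/22]
  15 → USB stick 6 (new)  [load 15/22]
  3 → USB stick 3  [load 12/22]
  4 → USB stick 3  [load 16/22]
  2 → USB stick 2  [load 22/22]
6 USB sticks opened.

6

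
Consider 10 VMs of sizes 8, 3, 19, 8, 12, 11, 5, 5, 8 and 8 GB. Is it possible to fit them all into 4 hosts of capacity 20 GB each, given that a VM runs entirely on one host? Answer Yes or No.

No

Total = 87 GB; ⌈87/20⌉ = 5.
At least 5 hosts are required, but only 4 are allowed.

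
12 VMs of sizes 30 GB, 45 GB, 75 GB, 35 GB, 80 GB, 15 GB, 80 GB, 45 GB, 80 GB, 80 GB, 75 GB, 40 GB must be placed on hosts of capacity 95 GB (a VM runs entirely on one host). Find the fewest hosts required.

Total = 80 + 80 + 80 + 80 + 75 + 75 + 45 + 45 + 40 + 35 + 30 + 15 = 680 GB.
Lower bound: ⌈680/95⌉ = 8 hosts.
A packing using 9 hosts:
  host 1: 80 + 15 = 95
  host 2: 80 = 80
  host 3: 80 = 80
  host 4: 80 = 80
  host 5: 75 = 75
  host 6: 75 = 75
  host 7: 45 + 45 = 90
  host 8: 40 + 35 = 75
  host 9: 30 = 30
No arrangement into 8 hosts stays within capacity, so 9 is optimal.

9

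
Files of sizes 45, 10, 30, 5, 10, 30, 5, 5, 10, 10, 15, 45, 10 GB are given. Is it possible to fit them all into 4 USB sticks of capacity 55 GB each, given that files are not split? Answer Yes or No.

No

Total = 230 GB; ⌈230/55⌉ = 5.
At least 5 USB sticks are required, but only 4 are allowed.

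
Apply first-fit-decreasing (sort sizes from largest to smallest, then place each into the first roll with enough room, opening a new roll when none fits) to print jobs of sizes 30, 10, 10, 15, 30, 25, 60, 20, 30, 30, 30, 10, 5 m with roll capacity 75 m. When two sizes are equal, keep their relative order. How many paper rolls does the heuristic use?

5

Sorted descending: 60, 30, 30, 30, 30, 30, 25, 20, 15, 10, 10, 10, 5.
  60 → roll 1 (new)  [load 60/75]
  30 → roll 2 (new)  [load 30/75]
  30 → roll 2  [load 60/75]
  30 → roll 3 (new)  [load 30/75]
  30 → roll 3  [load 60/75]
  30 → roll 4 (new)  [load 30/75]
  25 → roll 4  [load 55/75]
  20 → roll 4  [load 75/75]
  15 → roll 1  [load 75/75]
  10 → roll 2  [load 70/75]
  10 → roll 3  [load 70/75]
  10 → roll 5 (new)  [load 10/75]
  5 → roll 2  [load 75/75]
5 paper rolls opened.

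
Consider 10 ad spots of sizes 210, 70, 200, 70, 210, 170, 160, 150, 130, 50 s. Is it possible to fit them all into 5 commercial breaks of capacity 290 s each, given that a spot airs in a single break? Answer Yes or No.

Total = 1420 s; ⌈1420/290⌉ = 5.
6 ad spots each exceed half the capacity and cannot share a break, forcing at least 6 commercial breaks.
At least 6 commercial breaks are required, but only 5 are allowed.

No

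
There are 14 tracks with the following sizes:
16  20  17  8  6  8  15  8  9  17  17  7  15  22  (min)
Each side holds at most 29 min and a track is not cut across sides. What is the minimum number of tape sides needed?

Total = 22 + 20 + 17 + 17 + 17 + 16 + 15 + 15 + 9 + 8 + 8 + 8 + 7 + 6 = 185 min.
Lower bound: ⌈185/29⌉ = 7 tape sides.
Also, 8 tracks each exceed 29/2 min, and no two of those can share a side, so at least 8 tape sides are needed.
A packing using 8 tape sides:
  side 1: 22 + 7 = 29
  side 2: 20 + 9 = 29
  side 3: 17 + 8 = 25
  side 4: 17 + 8 = 25
  side 5: 17 + 8 = 25
  side 6: 16 + 6 = 22
  side 7: 15 = 15
  side 8: 15 = 15
This matches the lower bound, so 8 is optimal.

8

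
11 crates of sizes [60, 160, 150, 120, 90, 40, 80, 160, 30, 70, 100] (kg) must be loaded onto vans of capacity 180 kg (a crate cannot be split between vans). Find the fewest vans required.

Total = 160 + 160 + 150 + 120 + 100 + 90 + 80 + 70 + 60 + 40 + 30 = 1060 kg.
Lower bound: ⌈1060/180⌉ = 6 vans.
A packing using 7 vans:
  van 1: 160 = 160
  van 2: 160 = 160
  van 3: 150 + 30 = 180
  van 4: 120 + 60 = 180
  van 5: 100 + 80 = 180
  van 6: 90 + 70 = 160
  van 7: 40 = 40
No arrangement into 6 vans stays within capacity, so 7 is optimal.

7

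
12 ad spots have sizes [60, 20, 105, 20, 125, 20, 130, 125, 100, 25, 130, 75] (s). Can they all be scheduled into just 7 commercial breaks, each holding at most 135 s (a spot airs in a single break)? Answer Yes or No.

No

Total = 935 s; ⌈935/135⌉ = 7.
The bound of 7 does not rule out 7, but exhaustive search shows no assignment into 7 commercial breaks of capacity 135 s exists — the minimum is 8.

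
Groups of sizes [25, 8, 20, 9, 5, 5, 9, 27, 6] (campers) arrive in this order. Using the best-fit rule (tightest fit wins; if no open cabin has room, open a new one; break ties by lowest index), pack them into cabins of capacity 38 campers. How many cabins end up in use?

  25 → cabin 1 (new)  [load 25/38]
  8 → cabin 1  [load 33/38]
  20 → cabin 2 (new)  [load 20/38]
  9 → cabin 2  [load 29/38]
  5 → cabin 1  [load 38/38]
  5 → cabin 2  [load 34/38]
  9 → cabin 3 (new)  [load 9/38]
  27 → cabin 3  [load 36/38]
  6 → cabin 4 (new)  [load 6/38]
4 cabins opened.

4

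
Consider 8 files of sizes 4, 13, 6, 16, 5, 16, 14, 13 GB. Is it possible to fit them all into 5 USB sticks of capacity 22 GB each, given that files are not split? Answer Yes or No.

A valid assignment using 5 USB sticks:
  USB stick 1: 16 + 6 = 22
  USB stick 2: 16 + 5 = 21
  USB stick 3: 14 + 4 = 18
  USB stick 4: 13 = 13
  USB stick 5: 13 = 13
Every load is within 22 GB, so 5 USB sticks suffice.

Yes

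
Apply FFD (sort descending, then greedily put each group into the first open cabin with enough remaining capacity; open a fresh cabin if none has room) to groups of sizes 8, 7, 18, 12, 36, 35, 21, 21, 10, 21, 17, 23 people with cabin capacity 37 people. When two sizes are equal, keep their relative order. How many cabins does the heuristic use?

7

Sorted descending: 36, 35, 23, 21, 21, 21, 18, 17, 12, 10, 8, 7.
  36 → cabin 1 (new)  [load 36/37]
  35 → cabin 2 (new)  [load 35/37]
  23 → cabin 3 (new)  [load 23/37]
  21 → cabin 4 (new)  [load 21/37]
  21 → cabin 5 (new)  [load 21/37]
  21 → cabin 6 (new)  [load 21/37]
  18 → cabin 7 (new)  [load 18/37]
  17 → cabin 7  [load 35/37]
  12 → cabin 3  [load 35/37]
  10 → cabin 4  [load 31/37]
  8 → cabin 5  [load 29/37]
  7 → cabin 5  [load 36/37]
7 cabins opened.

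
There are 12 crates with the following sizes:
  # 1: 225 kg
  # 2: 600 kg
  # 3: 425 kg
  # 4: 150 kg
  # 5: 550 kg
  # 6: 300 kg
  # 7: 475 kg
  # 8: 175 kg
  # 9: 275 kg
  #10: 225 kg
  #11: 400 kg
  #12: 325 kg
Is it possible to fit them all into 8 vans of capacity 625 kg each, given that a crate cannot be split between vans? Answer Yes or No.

A valid assignment using 7 vans:
  van 1: 600 = 600
  van 2: 550 = 550
  van 3: 475 + 150 = 625
  van 4: 425 + 175 = 600
  van 5: 400 + 225 = 625
  van 6: 325 + 300 = 625
  van 7: 275 + 225 = 500
That uses only 7 ≤ 8, so 8 vans are enough.

Yes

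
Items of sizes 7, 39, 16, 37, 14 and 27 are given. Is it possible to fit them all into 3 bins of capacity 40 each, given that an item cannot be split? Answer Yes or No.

Total = 140; ⌈140/40⌉ = 4.
At least 4 bins are required, but only 3 are allowed.

No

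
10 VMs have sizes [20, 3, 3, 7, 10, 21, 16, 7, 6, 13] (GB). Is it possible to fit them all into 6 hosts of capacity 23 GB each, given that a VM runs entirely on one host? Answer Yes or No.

A valid assignment using 5 hosts:
  host 1: 21 = 21
  host 2: 20 + 3 = 23
  host 3: 16 + 7 = 23
  host 4: 13 + 10 = 23
  host 5: 7 + 6 + 3 = 16
That uses only 5 ≤ 6, so 6 hosts are enough.

Yes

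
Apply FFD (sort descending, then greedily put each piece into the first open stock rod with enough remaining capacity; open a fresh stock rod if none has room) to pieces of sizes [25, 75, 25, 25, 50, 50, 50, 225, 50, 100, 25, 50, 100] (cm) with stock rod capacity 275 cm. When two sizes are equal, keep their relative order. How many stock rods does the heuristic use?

Sorted descending: 225, 100, 100, 75, 50, 50, 50, 50, 50, 25, 25, 25, 25.
  225 → stock rod 1 (new)  [load 225/275]
  100 → stock rod 2 (new)  [load 100/275]
  100 → stock rod 2  [load 200/275]
  75 → stock rod 2  [load 275/275]
  50 → stock rod 1  [load 275/275]
  50 → stock rod 3 (new)  [load 50/275]
  50 → stock rod 3  [load 100/275]
  50 → stock rod 3  [load 150/275]
  50 → stock rod 3  [load 200/275]
  25 → stock rod 3  [load 225/275]
  25 → stock rod 3  [load 250/275]
  25 → stock rod 3  [load 275/275]
  25 → stock rod 4 (new)  [load 25/275]
4 stock rods opened.

4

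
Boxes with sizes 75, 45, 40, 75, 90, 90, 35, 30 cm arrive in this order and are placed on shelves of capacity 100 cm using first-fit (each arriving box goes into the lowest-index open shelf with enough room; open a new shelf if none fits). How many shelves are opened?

6

  75 → shelf 1 (new)  [load 75/100]
  45 → shelf 2 (new)  [load 45/100]
  40 → shelf 2  [load 85/100]
  75 → shelf 3 (new)  [load 75/100]
  90 → shelf 4 (new)  [load 90/100]
  90 → shelf 5 (new)  [load 90/100]
  35 → shelf 6 (new)  [load 35/100]
  30 → shelf 6  [load 65/100]
6 shelves opened.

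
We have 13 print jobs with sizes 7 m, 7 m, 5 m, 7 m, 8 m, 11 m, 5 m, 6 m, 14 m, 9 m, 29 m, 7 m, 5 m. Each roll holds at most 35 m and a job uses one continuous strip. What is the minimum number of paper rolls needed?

4

Total = 29 + 14 + 11 + 9 + 8 + 7 + 7 + 7 + 7 + 6 + 5 + 5 + 5 = 120 m.
Lower bound: ⌈120/35⌉ = 4 paper rolls.
A packing using 4 paper rolls:
  roll 1: 29 + 6 = 35
  roll 2: 14 + 11 + 9 = 34
  roll 3: 8 + 7 + 7 + 7 + 5 = 34
  roll 4: 7 + 5 + 5 = 17
This matches the lower bound, so 4 is optimal.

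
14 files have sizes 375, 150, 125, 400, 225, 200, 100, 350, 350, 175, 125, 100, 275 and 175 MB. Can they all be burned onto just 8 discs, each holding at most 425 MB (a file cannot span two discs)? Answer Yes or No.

Yes

A valid assignment using 8 discs:
  disc 1: 400 = 400
  disc 2: 375 = 375
  disc 3: 350 = 350
  disc 4: 350 = 350
  disc 5: 275 + 150 = 425
  disc 6: 225 + 200 = 425
  disc 7: 175 + 125 + 125 = 425
  disc 8: 175 + 100 + 100 = 375
Every load is within 425 MB, so 8 discs suffice.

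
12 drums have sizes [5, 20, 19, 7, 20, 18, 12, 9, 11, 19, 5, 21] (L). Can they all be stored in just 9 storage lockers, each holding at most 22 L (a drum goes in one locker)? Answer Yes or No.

Yes

A valid assignment using 9 storage lockers:
  locker 1: 21 = 21
  locker 2: 20 = 20
  locker 3: 20 = 20
  locker 4: 19 = 19
  locker 5: 19 = 19
  locker 6: 18 = 18
  locker 7: 12 + 9 = 21
  locker 8: 11 + 7 = 18
  locker 9: 5 + 5 = 10
Every load is within 22 L, so 9 storage lockers suffice.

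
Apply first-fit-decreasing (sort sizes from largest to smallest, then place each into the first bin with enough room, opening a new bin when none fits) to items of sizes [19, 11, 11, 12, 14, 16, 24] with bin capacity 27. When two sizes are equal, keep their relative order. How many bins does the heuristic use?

Sorted descending: 24, 19, 16, 14, 12, 11, 11.
  24 → bin 1 (new)  [load 24/27]
  19 → bin 2 (new)  [load 19/27]
  16 → bin 3 (new)  [load 16/27]
  14 → bin 4 (new)  [load 14/27]
  12 → bin 4  [load 26/27]
  11 → bin 3  [load 27/27]
  11 → bin 5 (new)  [load 11/27]
5 bins opened.

5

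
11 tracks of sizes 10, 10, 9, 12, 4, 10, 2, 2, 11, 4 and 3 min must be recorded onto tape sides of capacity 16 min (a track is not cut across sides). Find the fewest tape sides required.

6

Total = 12 + 11 + 10 + 10 + 10 + 9 + 4 + 4 + 3 + 2 + 2 = 77 min.
Lower bound: ⌈77/16⌉ = 5 tape sides.
Also, 6 tracks each exceed 8 min, and no two of those can share a side, so at least 6 tape sides are needed.
A packing using 6 tape sides:
  side 1: 12 + 4 = 16
  side 2: 11 + 4 = 15
  side 3: 10 + 3 + 2 = 15
  side 4: 10 + 2 = 12
  side 5: 10 = 10
  side 6: 9 = 9
This matches the lower bound, so 6 is optimal.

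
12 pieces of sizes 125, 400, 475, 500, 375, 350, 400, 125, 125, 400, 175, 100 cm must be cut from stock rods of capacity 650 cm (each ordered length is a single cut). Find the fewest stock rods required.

7

Total = 500 + 475 + 400 + 400 + 400 + 375 + 350 + 175 + 125 + 125 + 125 + 100 = 3550 cm.
Lower bound: ⌈3550/650⌉ = 6 stock rods.
Also, 7 pieces each exceed 325 cm, and no two of those can share a stock rod, so at least 7 stock rods are needed.
A packing using 7 stock rods:
  stock rod 1: 500 + 125 = 625
  stock rod 2: 475 + 175 = 650
  stock rod 3: 400 + 125 + 125 = 650
  stock rod 4: 400 + 100 = 500
  stock rod 5: 400 = 400
  stock rod 6: 375 = 375
  stock rod 7: 350 = 350
This matches the lower bound, so 7 is optimal.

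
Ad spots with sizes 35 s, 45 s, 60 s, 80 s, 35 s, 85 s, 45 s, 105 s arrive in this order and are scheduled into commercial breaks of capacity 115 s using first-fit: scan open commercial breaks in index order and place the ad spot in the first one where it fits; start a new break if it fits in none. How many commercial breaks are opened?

  35 → break 1 (new)  [load 35/115]
  45 → break 1  [load 80/115]
  60 → break 2 (new)  [load 60/115]
  80 → break 3 (new)  [load 80/115]
  35 → break 1  [load 115/115]
  85 → break 4 (new)  [load 85/115]
  45 → break 2  [load 105/115]
  105 → break 5 (new)  [load 105/115]
5 commercial breaks opened.

5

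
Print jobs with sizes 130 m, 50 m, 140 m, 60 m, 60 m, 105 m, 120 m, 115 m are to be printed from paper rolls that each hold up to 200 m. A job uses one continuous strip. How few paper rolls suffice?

Total = 140 + 130 + 120 + 115 + 105 + 60 + 60 + 50 = 780 m.
Lower bound: ⌈780/200⌉ = 4 paper rolls.
Also, 5 print jobs each exceed 100 m, and no two of those can share a roll, so at least 5 paper rolls are needed.
A packing using 5 paper rolls:
  roll 1: 140 + 60 = 200
  roll 2: 130 + 60 = 190
  roll 3: 120 + 50 = 170
  roll 4: 115 = 115
  roll 5: 105 = 105
This matches the lower bound, so 5 is optimal.

5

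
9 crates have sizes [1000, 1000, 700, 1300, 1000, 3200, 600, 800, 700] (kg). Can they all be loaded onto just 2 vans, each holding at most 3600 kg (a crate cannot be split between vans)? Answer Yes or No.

No

Total = 10300 kg; ⌈10300/3600⌉ = 3.
At least 3 vans are required, but only 2 are allowed.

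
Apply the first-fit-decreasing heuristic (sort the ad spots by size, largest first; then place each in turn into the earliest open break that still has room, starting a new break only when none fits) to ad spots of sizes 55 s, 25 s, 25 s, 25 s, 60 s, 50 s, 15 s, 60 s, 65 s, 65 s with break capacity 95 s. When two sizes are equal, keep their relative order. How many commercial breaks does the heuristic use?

Sorted descending: 65, 65, 60, 60, 55, 50, 25, 25, 25, 15.
  65 → break 1 (new)  [load 65/95]
  65 → break 2 (new)  [load 65/95]
  60 → break 3 (new)  [load 60/95]
  60 → break 4 (new)  [load 60/95]
  55 → break 5 (new)  [load 55/95]
  50 → break 6 (new)  [load 50/95]
  25 → break 1  [load 90/95]
  25 → break 2  [load 90/95]
  25 → break 3  [load 85/95]
  15 → break 4  [load 75/95]
6 commercial breaks opened.

6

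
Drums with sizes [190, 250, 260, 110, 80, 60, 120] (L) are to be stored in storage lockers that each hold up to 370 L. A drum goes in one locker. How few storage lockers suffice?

Total = 260 + 250 + 190 + 120 + 110 + 80 + 60 = 1070 L.
Lower bound: ⌈1070/370⌉ = 3 storage lockers.
A packing using 3 storage lockers:
  locker 1: 260 + 110 = 370
  locker 2: 250 + 120 = 370
  locker 3: 190 + 80 + 60 = 330
This matches the lower bound, so 3 is optimal.

3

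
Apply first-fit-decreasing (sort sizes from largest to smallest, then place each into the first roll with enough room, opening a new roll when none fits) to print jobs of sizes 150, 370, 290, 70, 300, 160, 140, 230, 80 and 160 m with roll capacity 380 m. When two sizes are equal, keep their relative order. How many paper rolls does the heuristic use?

Sorted descending: 370, 300, 290, 230, 160, 160, 150, 140, 80, 70.
  370 → roll 1 (new)  [load 370/380]
  300 → roll 2 (new)  [load 300/380]
  290 → roll 3 (new)  [load 290/380]
  230 → roll 4 (new)  [load 230/380]
  160 → roll 5 (new)  [load 160/380]
  160 → roll 5  [load 320/380]
  150 → roll 4  [load 380/380]
  140 → roll 6 (new)  [load 140/380]
  80 → roll 2  [load 380/380]
  70 → roll 3  [load 360/380]
6 paper rolls opened.

6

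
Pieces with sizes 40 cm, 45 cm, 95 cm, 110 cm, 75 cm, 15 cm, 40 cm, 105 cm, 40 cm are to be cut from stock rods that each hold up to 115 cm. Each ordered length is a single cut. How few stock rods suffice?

6

Total = 110 + 105 + 95 + 75 + 45 + 40 + 40 + 40 + 15 = 565 cm.
Lower bound: ⌈565/115⌉ = 5 stock rods.
A packing using 6 stock rods:
  stock rod 1: 110 = 110
  stock rod 2: 105 = 105
  stock rod 3: 95 + 15 = 110
  stock rod 4: 75 + 40 = 115
  stock rod 5: 45 + 40 = 85
  stock rod 6: 40 = 40
No arrangement into 5 stock rods stays within capacity, so 6 is optimal.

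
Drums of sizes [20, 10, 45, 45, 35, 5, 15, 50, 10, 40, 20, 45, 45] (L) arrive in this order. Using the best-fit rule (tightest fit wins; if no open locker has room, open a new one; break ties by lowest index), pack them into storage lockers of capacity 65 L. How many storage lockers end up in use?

  20 → locker 1 (new)  [load 20/65]
  10 → locker 1  [load 30/65]
  45 → locker 2 (new)  [load 45/65]
  45 → locker 3 (new)  [load 45/65]
  35 → locker 1  [load 65/65]
  5 → locker 2  [load 50/65]
  15 → locker 2  [load 65/65]
  50 → locker 4 (new)  [load 50/65]
  10 → locker 4  [load 60/65]
  40 → locker 5 (new)  [load 40/65]
  20 → locker 3  [load 65/65]
  45 → locker 6 (new)  [load 45/65]
  45 → locker 7 (new)  [load 45/65]
7 storage lockers opened.

7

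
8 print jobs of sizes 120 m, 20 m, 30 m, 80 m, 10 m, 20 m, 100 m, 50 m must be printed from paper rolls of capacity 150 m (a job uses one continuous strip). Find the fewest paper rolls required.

Total = 120 + 100 + 80 + 50 + 30 + 20 + 20 + 10 = 430 m.
Lower bound: ⌈430/150⌉ = 3 paper rolls.
A packing using 3 paper rolls:
  roll 1: 120 + 30 = 150
  roll 2: 100 + 50 = 150
  roll 3: 80 + 20 + 20 + 10 = 130
This matches the lower bound, so 3 is optimal.

3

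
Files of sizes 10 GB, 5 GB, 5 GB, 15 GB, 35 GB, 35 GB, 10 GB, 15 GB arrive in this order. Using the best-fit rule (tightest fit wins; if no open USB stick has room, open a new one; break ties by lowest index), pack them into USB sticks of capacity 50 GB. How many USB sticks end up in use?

  10 → USB stick 1 (new)  [load 10/50]
  5 → USB stick 1  [load 15/50]
  5 → USB stick 1  [load 20/50]
  15 → USB stick 1  [load 35/50]
  35 → USB stick 2 (new)  [load 35/50]
  35 → USB stick 3 (new)  [load 35/50]
  10 → USB stick 1  [load 45/50]
  15 → USB stick 2  [load 50/50]
3 USB sticks opened.

3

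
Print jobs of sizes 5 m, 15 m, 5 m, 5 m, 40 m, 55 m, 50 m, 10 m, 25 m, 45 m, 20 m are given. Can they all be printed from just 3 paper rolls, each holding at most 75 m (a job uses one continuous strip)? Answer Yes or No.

Total = 275 m; ⌈275/75⌉ = 4.
At least 4 paper rolls are required, but only 3 are allowed.

No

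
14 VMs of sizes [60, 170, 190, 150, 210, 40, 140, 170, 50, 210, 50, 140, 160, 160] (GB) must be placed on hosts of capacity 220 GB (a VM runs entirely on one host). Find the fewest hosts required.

Total = 210 + 210 + 190 + 170 + 170 + 160 + 160 + 150 + 140 + 140 + 60 + 50 + 50 + 40 = 1900 GB.
Lower bound: ⌈1900/220⌉ = 9 hosts.
Also, 10 VMs each exceed 110 GB, and no two of those can share a host, so at least 10 hosts are needed.
A packing using 10 hosts:
  host 1: 210 = 210
  host 2: 210 = 210
  host 3: 190 = 190
  host 4: 170 + 50 = 220
  host 5: 170 + 50 = 220
  host 6: 160 + 60 = 220
  host 7: 160 + 40 = 200
  host 8: 150 = 150
  host 9: 140 = 140
  host 10: 140 = 140
This matches the lower bound, so 10 is optimal.

10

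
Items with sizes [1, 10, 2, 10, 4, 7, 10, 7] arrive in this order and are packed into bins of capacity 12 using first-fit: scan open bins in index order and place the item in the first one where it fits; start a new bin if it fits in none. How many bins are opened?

5

  1 → bin 1 (new)  [load 1/12]
  10 → bin 1  [load 11/12]
  2 → bin 2 (new)  [load 2/12]
  10 → bin 2  [load 12/12]
  4 → bin 3 (new)  [load 4/12]
  7 → bin 3  [load 11/12]
  10 → bin 4 (new)  [load 10/12]
  7 → bin 5 (new)  [load 7/12]
5 bins opened.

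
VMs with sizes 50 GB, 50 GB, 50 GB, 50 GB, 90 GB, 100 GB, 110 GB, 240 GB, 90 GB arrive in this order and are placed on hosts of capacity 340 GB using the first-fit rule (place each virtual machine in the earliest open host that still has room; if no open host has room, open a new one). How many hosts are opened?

  50 → host 1 (new)  [load 50/340]
  50 → host 1  [load 100/340]
  50 → host 1  [load 150/340]
  50 → host 1  [load 200/340]
  90 → host 1  [load 290/340]
  100 → host 2 (new)  [load 100/340]
  110 → host 2  [load 210/340]
  240 → host 3 (new)  [load 240/340]
  90 → host 2  [load 300/340]
3 hosts opened.

3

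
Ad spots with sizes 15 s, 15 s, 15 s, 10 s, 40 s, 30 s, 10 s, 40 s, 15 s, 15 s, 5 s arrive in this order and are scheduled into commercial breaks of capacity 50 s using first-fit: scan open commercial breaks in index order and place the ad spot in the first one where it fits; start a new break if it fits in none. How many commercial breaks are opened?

  15 → break 1 (new)  [load 15/50]
  15 → break 1  [load 30/50]
  15 → break 1  [load 45/50]
  10 → break 2 (new)  [load 10/50]
  40 → break 2  [load 50/50]
  30 → break 3 (new)  [load 30/50]
  10 → break 3  [load 40/50]
  40 → break 4 (new)  [load 40/50]
  15 → break 5 (new)  [load 15/50]
  15 → break 5  [load 30/50]
  5 → break 1  [load 50/50]
5 commercial breaks opened.

5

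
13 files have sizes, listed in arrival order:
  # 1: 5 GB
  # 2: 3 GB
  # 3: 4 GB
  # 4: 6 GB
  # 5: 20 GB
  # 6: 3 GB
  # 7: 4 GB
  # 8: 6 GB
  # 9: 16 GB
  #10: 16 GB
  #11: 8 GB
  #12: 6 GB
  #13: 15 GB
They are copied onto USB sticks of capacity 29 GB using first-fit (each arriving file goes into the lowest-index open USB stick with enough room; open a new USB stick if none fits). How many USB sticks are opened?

  5 → USB stick 1 (new)  [load 5/29]
  3 → USB stick 1  [load 8/29]
  4 → USB stick 1  [load 12/29]
  6 → USB stick 1  [load 18/29]
  20 → USB stick 2 (new)  [load 20/29]
  3 → USB stick 1  [load 21/29]
  4 → USB stick 1  [load 25/29]
  6 → USB stick 2  [load 26/29]
  16 → USB stick 3 (new)  [load 16/29]
  16 → USB stick 4 (new)  [load 16/29]
  8 → USB stick 3  [load 24/29]
  6 → USB stick 4  [load 22/29]
  15 → USB stick 5 (new)  [load 15/29]
5 USB sticks opened.

5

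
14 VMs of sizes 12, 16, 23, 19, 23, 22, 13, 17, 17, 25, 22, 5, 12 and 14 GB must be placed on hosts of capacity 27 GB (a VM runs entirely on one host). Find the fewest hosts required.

Total = 25 + 23 + 23 + 22 + 22 + 19 + 17 + 17 + 16 + 14 + 13 + 12 + 12 + 5 = 240 GB.
Lower bound: ⌈240/27⌉ = 9 hosts.
Also, 10 VMs each exceed 27/2 GB, and no two of those can share a host, so at least 10 hosts are needed.
A packing using 11 hosts:
  host 1: 25 = 25
  host 2: 23 = 23
  host 3: 23 = 23
  host 4: 22 + 5 = 27
  host 5: 22 = 22
  host 6: 19 = 19
  host 7: 17 = 17
  host 8: 17 = 17
  host 9: 16 = 16
  host 10: 14 + 13 = 27
  host 11: 12 + 12 = 24
No arrangement into 10 hosts stays within capacity, so 11 is optimal.

11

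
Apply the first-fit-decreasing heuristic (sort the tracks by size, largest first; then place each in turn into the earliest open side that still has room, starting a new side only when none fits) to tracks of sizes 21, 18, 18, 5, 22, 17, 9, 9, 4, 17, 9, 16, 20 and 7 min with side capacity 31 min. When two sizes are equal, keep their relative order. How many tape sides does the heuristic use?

8

Sorted descending: 22, 21, 20, 18, 18, 17, 17, 16, 9, 9, 9, 7, 5, 4.
  22 → side 1 (new)  [load 22/31]
  21 → side 2 (new)  [load 21/31]
  20 → side 3 (new)  [load 20/31]
  18 → side 4 (new)  [load 18/31]
  18 → side 5 (new)  [load 18/31]
  17 → side 6 (new)  [load 17/31]
  17 → side 7 (new)  [load 17/31]
  16 → side 8 (new)  [load 16/31]
  9 → side 1  [load 31/31]
  9 → side 2  [load 30/31]
  9 → side 3  [load 29/31]
  7 → side 4  [load 25/31]
  5 → side 4  [load 30/31]
  4 → side 5  [load 22/31]
8 tape sides opened.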